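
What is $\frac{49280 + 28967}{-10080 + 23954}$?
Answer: $\frac{78247}{13874} \approx 5.6398$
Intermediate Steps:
$\frac{49280 + 28967}{-10080 + 23954} = \frac{78247}{13874}$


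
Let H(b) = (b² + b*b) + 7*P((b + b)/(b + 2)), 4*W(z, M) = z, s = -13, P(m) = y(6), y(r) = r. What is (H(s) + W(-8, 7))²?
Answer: 142884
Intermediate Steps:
P(m) = 6
W(z, M) = z/4
H(b) = 42 + 2*b² (H(b) = (b² + b*b) + 7*6 = (b² + b²) + 42 = 2*b² + 42 = 42 + 2*b²)
(H(s) + W(-8, 7))² = ((42 + 2*(-13)²) + (¼)*(-8))² = ((42 + 2*169) - 2)² = ((42 + 338) - 2)² = (380 - 2)² = 378² = 142884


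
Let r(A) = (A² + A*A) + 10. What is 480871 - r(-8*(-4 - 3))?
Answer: 474589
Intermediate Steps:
r(A) = 10 + 2*A² (r(A) = (A² + A²) + 10 = 2*A² + 10 = 10 + 2*A²)
480871 - r(-8*(-4 - 3)) = 480871 - (10 + 2*(-8*(-4 - 3))²) = 480871 - (10 + 2*(-8*(-7))²) = 480871 - (10 + 2*56²) = 480871 - (10 + 2*3136) = 480871 - (10 + 6272) = 480871 - 1*6282 = 480871 - 6282 = 474589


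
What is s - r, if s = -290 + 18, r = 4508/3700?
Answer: -252727/925 ≈ -273.22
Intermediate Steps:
r = 1127/925 (r = 4508*(1/3700) = 1127/925 ≈ 1.2184)
s = -272
s - r = -272 - 1*1127/925 = -272 - 1127/925 = -252727/925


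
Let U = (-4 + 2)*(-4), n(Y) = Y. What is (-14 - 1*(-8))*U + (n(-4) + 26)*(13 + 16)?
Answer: 590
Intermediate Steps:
U = 8 (U = -2*(-4) = 8)
(-14 - 1*(-8))*U + (n(-4) + 26)*(13 + 16) = (-14 - 1*(-8))*8 + (-4 + 26)*(13 + 16) = (-14 + 8)*8 + 22*29 = -6*8 + 638 = -48 + 638 = 590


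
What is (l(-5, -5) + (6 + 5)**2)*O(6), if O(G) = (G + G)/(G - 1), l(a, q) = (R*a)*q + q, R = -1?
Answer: 1092/5 ≈ 218.40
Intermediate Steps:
l(a, q) = q - a*q (l(a, q) = (-a)*q + q = -a*q + q = q - a*q)
O(G) = 2*G/(-1 + G) (O(G) = (2*G)/(-1 + G) = 2*G/(-1 + G))
(l(-5, -5) + (6 + 5)**2)*O(6) = (-5*(1 - 1*(-5)) + (6 + 5)**2)*(2*6/(-1 + 6)) = (-5*(1 + 5) + 11**2)*(2*6/5) = (-5*6 + 121)*(2*6*(1/5)) = (-30 + 121)*(12/5) = 91*(12/5) = 1092/5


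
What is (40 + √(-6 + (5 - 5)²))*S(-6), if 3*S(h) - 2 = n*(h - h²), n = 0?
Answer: 80/3 + 2*I*√6/3 ≈ 26.667 + 1.633*I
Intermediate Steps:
S(h) = ⅔ (S(h) = ⅔ + (0*(h - h²))/3 = ⅔ + (⅓)*0 = ⅔ + 0 = ⅔)
(40 + √(-6 + (5 - 5)²))*S(-6) = (40 + √(-6 + (5 - 5)²))*(⅔) = (40 + √(-6 + 0²))*(⅔) = (40 + √(-6 + 0))*(⅔) = (40 + √(-6))*(⅔) = (40 + I*√6)*(⅔) = 80/3 + 2*I*√6/3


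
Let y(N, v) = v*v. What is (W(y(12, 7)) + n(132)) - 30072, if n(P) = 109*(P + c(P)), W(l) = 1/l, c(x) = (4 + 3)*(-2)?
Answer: -843289/49 ≈ -17210.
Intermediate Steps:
c(x) = -14 (c(x) = 7*(-2) = -14)
y(N, v) = v²
n(P) = -1526 + 109*P (n(P) = 109*(P - 14) = 109*(-14 + P) = -1526 + 109*P)
(W(y(12, 7)) + n(132)) - 30072 = (1/(7²) + (-1526 + 109*132)) - 30072 = (1/49 + (-1526 + 14388)) - 30072 = (1/49 + 12862) - 30072 = 630239/49 - 30072 = -843289/49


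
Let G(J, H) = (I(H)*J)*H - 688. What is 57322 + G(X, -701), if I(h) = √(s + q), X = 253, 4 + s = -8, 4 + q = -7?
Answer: 56634 - 177353*I*√23 ≈ 56634.0 - 8.5056e+5*I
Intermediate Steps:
q = -11 (q = -4 - 7 = -11)
s = -12 (s = -4 - 8 = -12)
I(h) = I*√23 (I(h) = √(-12 - 11) = √(-23) = I*√23)
G(J, H) = -688 + I*H*J*√23 (G(J, H) = ((I*√23)*J)*H - 688 = (I*J*√23)*H - 688 = I*H*J*√23 - 688 = -688 + I*H*J*√23)
57322 + G(X, -701) = 57322 + (-688 + I*(-701)*253*√23) = 57322 + (-688 - 177353*I*√23) = 56634 - 177353*I*√23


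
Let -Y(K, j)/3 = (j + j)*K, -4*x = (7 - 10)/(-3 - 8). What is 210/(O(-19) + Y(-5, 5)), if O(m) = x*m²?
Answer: 3080/1839 ≈ 1.6748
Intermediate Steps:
x = -3/44 (x = -(7 - 10)/(4*(-3 - 8)) = -(-3)/(4*(-11)) = -(-3)*(-1)/(4*11) = -¼*3/11 = -3/44 ≈ -0.068182)
O(m) = -3*m²/44
Y(K, j) = -6*K*j (Y(K, j) = -3*(j + j)*K = -3*2*j*K = -6*K*j)
210/(O(-19) + Y(-5, 5)) = 210/(-3/44*(-19)² - 6*(-5)*5) = 210/(-3/44*361 + 150) = 210/(-1083/44 + 150) = 210/(5517/44) = (44/5517)*210 = 3080/1839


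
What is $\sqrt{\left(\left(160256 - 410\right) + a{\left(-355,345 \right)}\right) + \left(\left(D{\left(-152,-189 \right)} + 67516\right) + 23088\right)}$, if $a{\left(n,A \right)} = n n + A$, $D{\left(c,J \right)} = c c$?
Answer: $138 \sqrt{21} \approx 632.4$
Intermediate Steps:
$D{\left(c,J \right)} = c^{2}$
$a{\left(n,A \right)} = A + n^{2}$ ($a{\left(n,A \right)} = n^{2} + A = A + n^{2}$)
$\sqrt{\left(\left(160256 - 410\right) + a{\left(-355,345 \right)}\right) + \left(\left(D{\left(-152,-189 \right)} + 67516\right) + 23088\right)} = \sqrt{\left(\left(160256 - 410\right) + \left(345 + \left(-355\right)^{2}\right)\right) + \left(\left(\left(-152\right)^{2} + 67516\right) + 23088\right)} = \sqrt{\left(159846 + \left(345 + 126025\right)\right) + \left(\left(23104 + 67516\right) + 23088\right)} = \sqrt{\left(159846 + 126370\right) + \left(90620 + 23088\right)} = \sqrt{286216 + 113708} = \sqrt{399924} = 138 \sqrt{21}$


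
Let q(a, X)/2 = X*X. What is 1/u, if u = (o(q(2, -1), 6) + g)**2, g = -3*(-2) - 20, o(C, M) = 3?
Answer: 1/121 ≈ 0.0082645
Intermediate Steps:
q(a, X) = 2*X**2 (q(a, X) = 2*(X*X) = 2*X**2)
g = -14 (g = 6 - 20 = -14)
u = 121 (u = (3 - 14)**2 = (-11)**2 = 121)
1/u = 1/121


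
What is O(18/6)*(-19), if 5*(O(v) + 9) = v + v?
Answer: 741/5 ≈ 148.20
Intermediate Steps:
O(v) = -9 + 2*v/5 (O(v) = -9 + (v + v)/5 = -9 + (2*v)/5 = -9 + 2*v/5)
O(18/6)*(-19) = (-9 + 2*(18/6)/5)*(-19) = (-9 + 2*(18*(⅙))/5)*(-19) = (-9 + (⅖)*3)*(-19) = (-9 + 6/5)*(-19) = -39/5*(-19) = 741/5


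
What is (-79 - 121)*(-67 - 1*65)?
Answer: 26400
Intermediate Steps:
(-79 - 121)*(-67 - 1*65) = -200*(-67 - 65) = -200*(-132) = 26400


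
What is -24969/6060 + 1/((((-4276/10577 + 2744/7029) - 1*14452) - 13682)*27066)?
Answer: -9816360067769105228/2382439905151217795 ≈ -4.1203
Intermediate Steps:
-24969/6060 + 1/((((-4276/10577 + 2744/7029) - 1*14452) - 13682)*27066) = -24969*1/6060 + (1/27066)/(((-4276*1/10577 + 2744*(1/7029)) - 14452) - 13682) = -8323/2020 + (1/27066)/(((-4276/10577 + 2744/7029) - 14452) - 13682) = -8323/2020 + (1/27066)/((-1032716/74345733 - 14452) - 13682) = -8323/2020 + (1/27066)/(-1074445566032/74345733 - 13682) = -8323/2020 + (1/27066)/(-2091643884938/74345733) = -8323/2020 - 74345733/2091643884938*1/27066 = -8323/2020 - 24781911/18870811129910636 = -9816360067769105228/2382439905151217795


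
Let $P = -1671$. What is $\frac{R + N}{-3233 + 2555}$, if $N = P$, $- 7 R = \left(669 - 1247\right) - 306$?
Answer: $\frac{10813}{4746} \approx 2.2783$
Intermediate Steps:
$R = \frac{884}{7}$ ($R = - \frac{\left(669 - 1247\right) - 306}{7} = - \frac{-578 + \left(-656 + 350\right)}{7} = - \frac{-578 - 306}{7} = \left(- \frac{1}{7}\right) \left(-884\right) = \frac{884}{7} \approx 126.29$)
$N = -1671$
$\frac{R + N}{-3233 + 2555} = \frac{\frac{884}{7} - 1671}{-3233 + 2555} = - \frac{10813}{7 \left(-678\right)} = \left(- \frac{10813}{7}\right) \left(- \frac{1}{678}\right) = \frac{10813}{4746}$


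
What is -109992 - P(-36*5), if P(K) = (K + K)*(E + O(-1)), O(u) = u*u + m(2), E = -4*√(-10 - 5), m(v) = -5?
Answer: -111432 - 1440*I*√15 ≈ -1.1143e+5 - 5577.1*I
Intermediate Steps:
E = -4*I*√15 ≈ -15.492*I
O(u) = -5 + u² (O(u) = u*u - 5 = u² - 5 = -5 + u²)
P(K) = 2*K*(-4 - 4*I*√15) (P(K) = (K + K)*(-4*I*√15 + (-5 + (-1)²)) = (2*K)*(-4*I*√15 + (-5 + 1)) = (2*K)*(-4*I*√15 - 4) = (2*K)*(-4 - 4*I*√15) = 2*K*(-4 - 4*I*√15))
-109992 - P(-36*5) = -109992 - (-8)*(-36*5)*(1 + I*√15) = -109992 - (-8)*(-180)*(1 + I*√15) = -109992 - (1440 + 1440*I*√15) = -109992 + (-1440 - 1440*I*√15) = -111432 - 1440*I*√15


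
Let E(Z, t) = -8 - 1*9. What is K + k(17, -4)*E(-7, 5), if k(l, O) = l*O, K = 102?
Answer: 1258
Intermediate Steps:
E(Z, t) = -17 (E(Z, t) = -8 - 9 = -17)
k(l, O) = O*l
K + k(17, -4)*E(-7, 5) = 102 - 4*17*(-17) = 102 - 68*(-17) = 102 + 1156 = 1258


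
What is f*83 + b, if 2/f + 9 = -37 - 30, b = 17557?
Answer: 667083/38 ≈ 17555.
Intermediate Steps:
f = -1/38 (f = 2/(-9 + (-37 - 30)) = 2/(-9 - 67) = 2/(-76) = 2*(-1/76) = -1/38 ≈ -0.026316)
f*83 + b = -1/38*83 + 17557 = -83/38 + 17557 = 667083/38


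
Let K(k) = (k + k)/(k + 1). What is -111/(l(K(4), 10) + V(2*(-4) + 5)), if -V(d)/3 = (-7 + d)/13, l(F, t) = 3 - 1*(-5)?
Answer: -1443/134 ≈ -10.769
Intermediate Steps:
K(k) = 2*k/(1 + k) (K(k) = (2*k)/(1 + k) = 2*k/(1 + k))
l(F, t) = 8 (l(F, t) = 3 + 5 = 8)
V(d) = 21/13 - 3*d/13 (V(d) = -3*(-7 + d)/13 = -3*(-7/13 + d/13) = 21/13 - 3*d/13)
-111/(l(K(4), 10) + V(2*(-4) + 5)) = -111/(8 + (21/13 - 3*(2*(-4) + 5)/13)) = -111/(8 + (21/13 - 3*(-8 + 5)/13)) = -111/(8 + (21/13 - 3/13*(-3))) = -111/(8 + (21/13 + 9/13)) = -111/(8 + 30/13) = -111/134/13 = -111*13/134 = -1443/134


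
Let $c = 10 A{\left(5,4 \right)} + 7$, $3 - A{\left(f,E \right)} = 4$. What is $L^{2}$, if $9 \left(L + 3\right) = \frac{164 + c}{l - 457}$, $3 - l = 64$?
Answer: $\frac{4084441}{443556} \approx 9.2084$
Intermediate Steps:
$A{\left(f,E \right)} = -1$ ($A{\left(f,E \right)} = 3 - 4 = -1$)
$l = -61$ ($l = 3 - 64 = -61$)
$c = -3$ ($c = 10 \left(-1\right) + 7 = -10 + 7 = -3$)
$L = - \frac{2021}{666}$ ($L = -3 + \frac{\left(164 - 3\right) \frac{1}{-61 - 457}}{9} = -3 + \frac{161 \frac{1}{-518}}{9} = -3 + \frac{161 \left(- \frac{1}{518}\right)}{9} = -3 + \frac{1}{9} \left(- \frac{23}{74}\right) = -3 - \frac{23}{666} = - \frac{2021}{666} \approx -3.0345$)
$L^{2} = \left(- \frac{2021}{666}\right)^{2} = \frac{4084441}{443556}$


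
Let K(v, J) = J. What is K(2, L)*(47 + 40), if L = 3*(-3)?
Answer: -783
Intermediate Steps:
L = -9
K(2, L)*(47 + 40) = -9*(47 + 40) = -9*87 = -783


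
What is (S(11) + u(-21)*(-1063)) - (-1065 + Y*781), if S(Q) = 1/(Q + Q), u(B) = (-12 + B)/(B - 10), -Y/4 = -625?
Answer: -1331650377/682 ≈ -1.9526e+6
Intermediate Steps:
Y = 2500 (Y = -4*(-625) = 2500)
u(B) = (-12 + B)/(-10 + B)
S(Q) = 1/(2*Q)
(S(11) + u(-21)*(-1063)) - (-1065 + Y*781) = ((½)/11 + ((-12 - 21)/(-10 - 21))*(-1063)) - (-1065 + 2500*781) = ((½)*(1/11) + (-33/(-31))*(-1063)) - (-1065 + 1952500) = (1/22 - 1/31*(-33)*(-1063)) - 1*1951435 = (1/22 + (33/31)*(-1063)) - 1951435 = (1/22 - 35079/31) - 1951435 = -771707/682 - 1951435 = -1331650377/682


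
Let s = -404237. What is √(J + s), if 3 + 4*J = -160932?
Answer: I*√1777883/2 ≈ 666.69*I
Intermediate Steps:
J = -160935/4 (J = -¾ + (¼)*(-160932) = -¾ - 40233 = -160935/4 ≈ -40234.)
√(J + s) = √(-160935/4 - 404237) = √(-1777883/4) = I*√1777883/2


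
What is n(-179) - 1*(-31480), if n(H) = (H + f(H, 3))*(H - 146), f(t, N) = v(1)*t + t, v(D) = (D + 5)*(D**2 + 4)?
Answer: 1893080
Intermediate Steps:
v(D) = (4 + D**2)*(5 + D) (v(D) = (5 + D)*(4 + D**2) = (4 + D**2)*(5 + D))
f(t, N) = 31*t (f(t, N) = (20 + 1**3 + 4*1 + 5*1**2)*t + t = (20 + 1 + 4 + 5*1)*t + t = (20 + 1 + 4 + 5)*t + t = 30*t + t = 31*t)
n(H) = 32*H*(-146 + H) (n(H) = (H + 31*H)*(H - 146) = (32*H)*(-146 + H) = 32*H*(-146 + H))
n(-179) - 1*(-31480) = 32*(-179)*(-146 - 179) - 1*(-31480) = 32*(-179)*(-325) + 31480 = 1861600 + 31480 = 1893080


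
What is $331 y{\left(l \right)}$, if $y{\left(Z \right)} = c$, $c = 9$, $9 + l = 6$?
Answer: $2979$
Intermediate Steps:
$l = -3$ ($l = -9 + 6 = -3$)
$y{\left(Z \right)} = 9$
$331 y{\left(l \right)} = 331 \cdot 9 = 2979$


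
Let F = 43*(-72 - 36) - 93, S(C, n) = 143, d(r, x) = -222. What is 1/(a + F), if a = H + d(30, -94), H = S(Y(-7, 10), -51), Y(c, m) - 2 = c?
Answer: -1/4816 ≈ -0.00020764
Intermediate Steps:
Y(c, m) = 2 + c
H = 143
F = -4737 (F = 43*(-108) - 93 = -4644 - 93 = -4737)
a = -79 (a = 143 - 222 = -79)
1/(a + F) = 1/(-79 - 4737) = 1/(-4816) = -1/4816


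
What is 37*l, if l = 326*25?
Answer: 301550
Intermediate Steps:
l = 8150
37*l = 37*8150 = 301550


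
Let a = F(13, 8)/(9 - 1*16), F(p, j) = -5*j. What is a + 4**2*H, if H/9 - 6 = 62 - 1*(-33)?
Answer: 101848/7 ≈ 14550.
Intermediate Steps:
H = 909 (H = 54 + 9*(62 - 1*(-33)) = 54 + 9*(62 + 33) = 54 + 9*95 = 54 + 855 = 909)
a = 40/7 (a = (-5*8)/(9 - 1*16) = -40/(9 - 16) = -40/(-7) = -40*(-1/7) = 40/7 ≈ 5.7143)
a + 4**2*H = 40/7 + 4**2*909 = 40/7 + 16*909 = 40/7 + 14544 = 101848/7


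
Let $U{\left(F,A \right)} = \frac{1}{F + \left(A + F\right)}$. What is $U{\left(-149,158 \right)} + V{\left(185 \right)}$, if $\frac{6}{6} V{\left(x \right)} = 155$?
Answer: $\frac{21699}{140} \approx 154.99$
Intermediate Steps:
$V{\left(x \right)} = 155$
$U{\left(F,A \right)} = \frac{1}{A + 2 F}$
$U{\left(-149,158 \right)} + V{\left(185 \right)} = \frac{1}{158 + 2 \left(-149\right)} + 155 = \frac{1}{158 - 298} + 155 = \frac{1}{-140} + 155 = - \frac{1}{140} + 155 = \frac{21699}{140}$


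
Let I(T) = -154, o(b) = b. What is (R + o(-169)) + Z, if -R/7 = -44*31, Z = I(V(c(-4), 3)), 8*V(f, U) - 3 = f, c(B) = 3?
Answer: 9225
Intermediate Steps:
V(f, U) = 3/8 + f/8
Z = -154
R = 9548 (R = -(-308)*31 = -7*(-1364) = 9548)
(R + o(-169)) + Z = (9548 - 169) - 154 = 9379 - 154 = 9225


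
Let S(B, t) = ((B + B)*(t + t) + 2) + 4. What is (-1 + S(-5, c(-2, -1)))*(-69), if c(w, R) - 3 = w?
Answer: 1035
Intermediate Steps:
c(w, R) = 3 + w
S(B, t) = 6 + 4*B*t (S(B, t) = ((2*B)*(2*t) + 2) + 4 = (4*B*t + 2) + 4 = (2 + 4*B*t) + 4 = 6 + 4*B*t)
(-1 + S(-5, c(-2, -1)))*(-69) = (-1 + (6 + 4*(-5)*(3 - 2)))*(-69) = (-1 + (6 + 4*(-5)*1))*(-69) = (-1 + (6 - 20))*(-69) = (-1 - 14)*(-69) = -15*(-69) = 1035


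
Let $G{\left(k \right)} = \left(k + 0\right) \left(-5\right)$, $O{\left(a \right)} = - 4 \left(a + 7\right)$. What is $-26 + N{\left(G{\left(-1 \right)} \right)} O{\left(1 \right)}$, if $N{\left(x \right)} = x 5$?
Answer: $-826$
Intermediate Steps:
$O{\left(a \right)} = -28 - 4 a$ ($O{\left(a \right)} = - 4 \left(7 + a\right) = -28 - 4 a$)
$G{\left(k \right)} = - 5 k$ ($G{\left(k \right)} = k \left(-5\right) = - 5 k$)
$N{\left(x \right)} = 5 x$
$-26 + N{\left(G{\left(-1 \right)} \right)} O{\left(1 \right)} = -26 + 5 \left(\left(-5\right) \left(-1\right)\right) \left(-28 - 4\right) = -26 + 5 \cdot 5 \left(-28 - 4\right) = -26 + 25 \left(-32\right) = -26 - 800 = -826$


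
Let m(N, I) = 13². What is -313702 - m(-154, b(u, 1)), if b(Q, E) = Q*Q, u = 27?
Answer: -313871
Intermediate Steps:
b(Q, E) = Q²
m(N, I) = 169
-313702 - m(-154, b(u, 1)) = -313702 - 1*169 = -313702 - 169 = -313871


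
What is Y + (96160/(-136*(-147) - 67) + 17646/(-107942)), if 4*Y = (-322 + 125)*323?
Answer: -13681390131017/860297740 ≈ -15903.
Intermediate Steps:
Y = -63631/4 (Y = ((-322 + 125)*323)/4 = (-197*323)/4 = (1/4)*(-63631) = -63631/4 ≈ -15908.)
Y + (96160/(-136*(-147) - 67) + 17646/(-107942)) = -63631/4 + (96160/(-136*(-147) - 67) + 17646/(-107942)) = -63631/4 + (96160/(19992 - 67) + 17646*(-1/107942)) = -63631/4 + (96160/19925 - 8823/53971) = -63631/4 + (96160*(1/19925) - 8823/53971) = -63631/4 + (19232/3985 - 8823/53971) = -63631/4 + 1002810617/215074435 = -13681390131017/860297740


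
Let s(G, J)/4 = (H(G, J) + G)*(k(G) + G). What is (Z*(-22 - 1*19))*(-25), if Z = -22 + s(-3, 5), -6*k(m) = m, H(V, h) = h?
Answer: -43050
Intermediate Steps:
k(m) = -m/6
s(G, J) = 10*G*(G + J)/3 (s(G, J) = 4*((J + G)*(-G/6 + G)) = 4*((G + J)*(5*G/6)) = 4*(5*G*(G + J)/6) = 10*G*(G + J)/3)
Z = -42 (Z = -22 + (10/3)*(-3)*(-3 + 5) = -22 + (10/3)*(-3)*2 = -22 - 20 = -42)
(Z*(-22 - 1*19))*(-25) = -42*(-22 - 1*19)*(-25) = -42*(-22 - 19)*(-25) = -42*(-41)*(-25) = 1722*(-25) = -43050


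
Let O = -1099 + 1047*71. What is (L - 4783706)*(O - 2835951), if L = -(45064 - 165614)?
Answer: 12882961702228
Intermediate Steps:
L = 120550 (L = -1*(-120550) = 120550)
O = 73238 (O = -1099 + 74337 = 73238)
(L - 4783706)*(O - 2835951) = (120550 - 4783706)*(73238 - 2835951) = -4663156*(-2762713) = 12882961702228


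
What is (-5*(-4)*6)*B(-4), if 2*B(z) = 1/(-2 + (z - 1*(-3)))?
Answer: -20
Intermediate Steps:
B(z) = 1/(2*(1 + z)) (B(z) = 1/(2*(-2 + (z - 1*(-3)))) = 1/(2*(-2 + (z + 3))) = 1/(2*(-2 + (3 + z))) = 1/(2*(1 + z)))
(-5*(-4)*6)*B(-4) = (-5*(-4)*6)*(1/(2*(1 - 4))) = (20*6)*((½)/(-3)) = 120*((½)*(-⅓)) = 120*(-⅙) = -20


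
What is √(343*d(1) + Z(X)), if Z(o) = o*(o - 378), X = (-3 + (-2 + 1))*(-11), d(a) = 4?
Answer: 2*I*√3331 ≈ 115.43*I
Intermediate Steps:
X = 44 (X = (-3 - 1)*(-11) = -4*(-11) = 44)
Z(o) = o*(-378 + o)
√(343*d(1) + Z(X)) = √(343*4 + 44*(-378 + 44)) = √(1372 + 44*(-334)) = √(1372 - 14696) = √(-13324) = 2*I*√3331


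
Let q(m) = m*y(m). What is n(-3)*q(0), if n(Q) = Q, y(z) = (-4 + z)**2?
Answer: 0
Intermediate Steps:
q(m) = m*(-4 + m)**2
n(-3)*q(0) = -0*(-4 + 0)**2 = -0*(-4)**2 = -0*16 = -3*0 = 0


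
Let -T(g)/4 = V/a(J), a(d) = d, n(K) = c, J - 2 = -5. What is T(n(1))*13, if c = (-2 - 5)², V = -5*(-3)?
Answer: 260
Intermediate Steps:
J = -3 (J = 2 - 5 = -3)
V = 15
c = 49 (c = (-7)² = 49)
n(K) = 49
T(g) = 20 (T(g) = -60/(-3) = -60*(-1)/3 = -4*(-5) = 20)
T(n(1))*13 = 20*13 = 260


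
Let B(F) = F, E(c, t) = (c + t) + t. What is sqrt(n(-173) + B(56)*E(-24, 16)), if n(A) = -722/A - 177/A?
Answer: sqrt(13563719)/173 ≈ 21.288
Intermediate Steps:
E(c, t) = c + 2*t
n(A) = -899/A
sqrt(n(-173) + B(56)*E(-24, 16)) = sqrt(-899/(-173) + 56*(-24 + 2*16)) = sqrt(-899*(-1/173) + 56*(-24 + 32)) = sqrt(899/173 + 56*8) = sqrt(899/173 + 448) = sqrt(78403/173) = sqrt(13563719)/173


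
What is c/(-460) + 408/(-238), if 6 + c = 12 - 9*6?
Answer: -1296/805 ≈ -1.6099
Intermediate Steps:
c = -48 (c = -6 + (12 - 9*6) = -6 + (12 - 54) = -6 - 42 = -48)
c/(-460) + 408/(-238) = -48/(-460) + 408/(-238) = -48*(-1/460) + 408*(-1/238) = 12/115 - 12/7 = -1296/805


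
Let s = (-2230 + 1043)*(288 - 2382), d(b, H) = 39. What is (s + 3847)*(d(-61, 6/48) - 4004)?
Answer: -9870570125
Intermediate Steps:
s = 2485578 (s = -1187*(-2094) = 2485578)
(s + 3847)*(d(-61, 6/48) - 4004) = (2485578 + 3847)*(39 - 4004) = 2489425*(-3965) = -9870570125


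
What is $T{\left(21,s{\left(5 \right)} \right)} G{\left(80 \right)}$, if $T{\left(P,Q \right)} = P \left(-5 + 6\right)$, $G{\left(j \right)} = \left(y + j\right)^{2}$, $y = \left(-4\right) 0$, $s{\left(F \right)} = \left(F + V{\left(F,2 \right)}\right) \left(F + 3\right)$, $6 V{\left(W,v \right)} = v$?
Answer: $134400$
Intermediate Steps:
$V{\left(W,v \right)} = \frac{v}{6}$
$s{\left(F \right)} = \left(3 + F\right) \left(\frac{1}{3} + F\right)$ ($s{\left(F \right)} = \left(F + \frac{1}{6} \cdot 2\right) \left(F + 3\right) = \left(F + \frac{1}{3}\right) \left(3 + F\right) = \left(\frac{1}{3} + F\right) \left(3 + F\right) = \left(3 + F\right) \left(\frac{1}{3} + F\right)$)
$y = 0$
$G{\left(j \right)} = j^{2}$ ($G{\left(j \right)} = \left(0 + j\right)^{2} = j^{2}$)
$T{\left(P,Q \right)} = P$ ($T{\left(P,Q \right)} = P 1 = P$)
$T{\left(21,s{\left(5 \right)} \right)} G{\left(80 \right)} = 21 \cdot 80^{2} = 21 \cdot 6400 = 134400$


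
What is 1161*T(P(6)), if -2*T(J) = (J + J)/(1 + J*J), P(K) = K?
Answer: -6966/37 ≈ -188.27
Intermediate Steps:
T(J) = -J/(1 + J²) (T(J) = -(J + J)/(2*(1 + J*J)) = -2*J/(2*(1 + J²)) = -J/(1 + J²))
1161*T(P(6)) = 1161*(-1*6/(1 + 6²)) = 1161*(-1*6/(1 + 36)) = 1161*(-1*6/37) = 1161*(-1*6*1/37) = 1161*(-6/37) = -6966/37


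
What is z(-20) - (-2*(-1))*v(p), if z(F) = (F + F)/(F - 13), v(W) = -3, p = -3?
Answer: 238/33 ≈ 7.2121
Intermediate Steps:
z(F) = 2*F/(-13 + F) (z(F) = (2*F)/(-13 + F) = 2*F/(-13 + F))
z(-20) - (-2*(-1))*v(p) = 2*(-20)/(-13 - 20) - (-2*(-1))*(-3) = 2*(-20)/(-33) - 2*(-3) = 2*(-20)*(-1/33) - 1*(-6) = 40/33 + 6 = 238/33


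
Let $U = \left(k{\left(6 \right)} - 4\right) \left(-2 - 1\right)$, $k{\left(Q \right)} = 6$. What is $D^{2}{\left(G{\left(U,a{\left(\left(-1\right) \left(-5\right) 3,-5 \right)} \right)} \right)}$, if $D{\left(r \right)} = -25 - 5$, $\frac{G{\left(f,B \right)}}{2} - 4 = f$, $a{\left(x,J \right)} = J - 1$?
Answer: $900$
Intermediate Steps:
$a{\left(x,J \right)} = -1 + J$
$U = -6$ ($U = \left(6 - 4\right) \left(-2 - 1\right) = 2 \left(-3\right) = -6$)
$G{\left(f,B \right)} = 8 + 2 f$
$D{\left(r \right)} = -30$
$D^{2}{\left(G{\left(U,a{\left(\left(-1\right) \left(-5\right) 3,-5 \right)} \right)} \right)} = \left(-30\right)^{2} = 900$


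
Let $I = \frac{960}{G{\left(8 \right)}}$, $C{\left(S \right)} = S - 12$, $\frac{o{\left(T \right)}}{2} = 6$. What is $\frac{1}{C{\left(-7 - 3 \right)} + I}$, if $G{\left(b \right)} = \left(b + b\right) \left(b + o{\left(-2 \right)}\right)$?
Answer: $- \frac{1}{19} \approx -0.052632$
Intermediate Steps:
$o{\left(T \right)} = 12$ ($o{\left(T \right)} = 2 \cdot 6 = 12$)
$C{\left(S \right)} = -12 + S$
$G{\left(b \right)} = 2 b \left(12 + b\right)$ ($G{\left(b \right)} = \left(b + b\right) \left(b + 12\right) = 2 b \left(12 + b\right)$)
$I = 3$ ($I = \frac{960}{2 \cdot 8 \left(12 + 8\right)} = \frac{960}{2 \cdot 8 \cdot 20} = \frac{960}{320} = 960 \cdot \frac{1}{320} = 3$)
$\frac{1}{C{\left(-7 - 3 \right)} + I} = \frac{1}{\left(-12 - 10\right) + 3} = \frac{1}{-22 + 3} = \frac{1}{-19} = - \frac{1}{19}$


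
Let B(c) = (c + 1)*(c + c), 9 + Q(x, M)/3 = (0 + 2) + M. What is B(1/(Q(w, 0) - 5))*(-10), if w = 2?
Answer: 125/169 ≈ 0.73965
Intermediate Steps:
Q(x, M) = -21 + 3*M (Q(x, M) = -27 + 3*((0 + 2) + M) = -27 + 3*(2 + M) = -27 + (6 + 3*M) = -21 + 3*M)
B(c) = 2*c*(1 + c) (B(c) = (1 + c)*(2*c) = 2*c*(1 + c))
B(1/(Q(w, 0) - 5))*(-10) = (2*(1 + 1/((-21 + 3*0) - 5))/((-21 + 3*0) - 5))*(-10) = (2*(1 + 1/((-21 + 0) - 5))/((-21 + 0) - 5))*(-10) = (2*(1 + 1/(-21 - 5))/(-21 - 5))*(-10) = (2*(1 + 1/(-26))/(-26))*(-10) = (2*(-1/26)*(1 - 1/26))*(-10) = (2*(-1/26)*(25/26))*(-10) = -25/338*(-10) = 125/169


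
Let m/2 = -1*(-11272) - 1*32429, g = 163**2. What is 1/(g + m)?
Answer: -1/15745 ≈ -6.3512e-5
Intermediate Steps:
g = 26569
m = -42314 (m = 2*(-1*(-11272) - 1*32429) = 2*(11272 - 32429) = 2*(-21157) = -42314)
1/(g + m) = 1/(26569 - 42314) = 1/(-15745) = -1/15745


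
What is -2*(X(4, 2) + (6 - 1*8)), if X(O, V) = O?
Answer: -4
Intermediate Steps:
-2*(X(4, 2) + (6 - 1*8)) = -2*(4 + (6 - 1*8)) = -2*(4 + (6 - 8)) = -2*(4 - 2) = -2*2 = -4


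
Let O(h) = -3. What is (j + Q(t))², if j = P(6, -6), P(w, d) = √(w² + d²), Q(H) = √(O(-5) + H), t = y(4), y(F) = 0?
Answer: 69 + 12*I*√6 ≈ 69.0 + 29.394*I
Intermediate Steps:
t = 0
Q(H) = √(-3 + H)
P(w, d) = √(d² + w²)
j = 6*√2 (j = √((-6)² + 6²) = √(36 + 36) = √72 = 6*√2 ≈ 8.4853)
(j + Q(t))² = (6*√2 + √(-3 + 0))² = (6*√2 + √(-3))² = (6*√2 + I*√3)²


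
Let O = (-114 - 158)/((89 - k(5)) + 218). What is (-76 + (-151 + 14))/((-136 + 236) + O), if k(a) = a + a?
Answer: -63261/29428 ≈ -2.1497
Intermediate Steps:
k(a) = 2*a
O = -272/297 (O = (-114 - 158)/((89 - 2*5) + 218) = -272/((89 - 1*10) + 218) = -272/((89 - 10) + 218) = -272/(79 + 218) = -272/297 ≈ -0.91582)
(-76 + (-151 + 14))/((-136 + 236) + O) = (-76 + (-151 + 14))/((-136 + 236) - 272/297) = (-76 - 137)/(100 - 272/297) = -213/29428/297 = -213*297/29428 = -63261/29428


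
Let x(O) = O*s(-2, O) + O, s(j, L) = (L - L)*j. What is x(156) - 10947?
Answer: -10791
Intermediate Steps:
s(j, L) = 0 (s(j, L) = 0*j = 0)
x(O) = O (x(O) = O*0 + O = 0 + O = O)
x(156) - 10947 = 156 - 10947 = -10791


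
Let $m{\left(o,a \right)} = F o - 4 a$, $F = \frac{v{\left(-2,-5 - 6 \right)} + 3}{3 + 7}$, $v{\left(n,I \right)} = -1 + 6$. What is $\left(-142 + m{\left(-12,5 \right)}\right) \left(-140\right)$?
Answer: $24024$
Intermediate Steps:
$v{\left(n,I \right)} = 5$
$F = \frac{4}{5}$ ($F = \frac{5 + 3}{3 + 7} = \frac{8}{10} = 8 \cdot \frac{1}{10} = \frac{4}{5} \approx 0.8$)
$m{\left(o,a \right)} = - 4 a + \frac{4 o}{5}$ ($m{\left(o,a \right)} = \frac{4 o}{5} - 4 a = - 4 a + \frac{4 o}{5}$)
$\left(-142 + m{\left(-12,5 \right)}\right) \left(-140\right) = \left(-142 + \left(\left(-4\right) 5 + \frac{4}{5} \left(-12\right)\right)\right) \left(-140\right) = \left(-142 - \frac{148}{5}\right) \left(-140\right) = \left(- \frac{858}{5}\right) \left(-140\right) = 24024$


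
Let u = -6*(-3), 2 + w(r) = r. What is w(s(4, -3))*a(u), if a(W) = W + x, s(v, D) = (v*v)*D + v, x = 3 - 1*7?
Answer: -644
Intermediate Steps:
x = -4 (x = 3 - 7 = -4)
s(v, D) = v + D*v² (s(v, D) = v²*D + v = D*v² + v = v + D*v²)
w(r) = -2 + r
u = 18
a(W) = -4 + W (a(W) = W - 4 = -4 + W)
w(s(4, -3))*a(u) = (-2 + 4*(1 - 3*4))*(-4 + 18) = (-2 + 4*(1 - 12))*14 = (-2 + 4*(-11))*14 = (-2 - 44)*14 = -46*14 = -644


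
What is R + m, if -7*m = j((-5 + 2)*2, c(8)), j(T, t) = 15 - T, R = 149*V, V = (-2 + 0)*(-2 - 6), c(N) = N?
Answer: 2381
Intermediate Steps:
V = 16 (V = -2*(-8) = 16)
R = 2384 (R = 149*16 = 2384)
m = -3 (m = -(15 - (-5 + 2)*2)/7 = -(15 - (-3)*2)/7 = -(15 - 1*(-6))/7 = -(15 + 6)/7 = -⅐*21 = -3)
R + m = 2384 - 3 = 2381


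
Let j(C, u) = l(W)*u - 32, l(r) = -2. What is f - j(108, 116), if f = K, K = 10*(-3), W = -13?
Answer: 234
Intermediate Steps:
j(C, u) = -32 - 2*u (j(C, u) = -2*u - 32 = -32 - 2*u)
K = -30
f = -30
f - j(108, 116) = -30 - (-32 - 2*116) = -30 - (-32 - 232) = -30 - 1*(-264) = -30 + 264 = 234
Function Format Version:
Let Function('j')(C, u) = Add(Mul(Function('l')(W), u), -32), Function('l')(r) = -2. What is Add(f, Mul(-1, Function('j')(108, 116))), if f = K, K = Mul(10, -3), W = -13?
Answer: 234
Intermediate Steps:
Function('j')(C, u) = Add(-32, Mul(-2, u)) (Function('j')(C, u) = Add(Mul(-2, u), -32) = Add(-32, Mul(-2, u)))
K = -30
f = -30
Add(f, Mul(-1, Function('j')(108, 116))) = Add(-30, Mul(-1, Add(-32, Mul(-2, 116)))) = Add(-30, Mul(-1, Add(-32, -232))) = Add(-30, Mul(-1, -264)) = Add(-30, 264) = 234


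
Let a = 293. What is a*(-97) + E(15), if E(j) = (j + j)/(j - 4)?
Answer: -312601/11 ≈ -28418.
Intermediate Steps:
E(j) = 2*j/(-4 + j) (E(j) = (2*j)/(-4 + j) = 2*j/(-4 + j))
a*(-97) + E(15) = 293*(-97) + 2*15/(-4 + 15) = -28421 + 2*15/11 = -28421 + 2*15*(1/11) = -28421 + 30/11 = -312601/11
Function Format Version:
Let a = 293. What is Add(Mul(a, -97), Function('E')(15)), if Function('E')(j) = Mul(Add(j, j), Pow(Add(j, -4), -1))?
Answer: Rational(-312601, 11) ≈ -28418.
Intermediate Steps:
Function('E')(j) = Mul(2, j, Pow(Add(-4, j), -1)) (Function('E')(j) = Mul(Mul(2, j), Pow(Add(-4, j), -1)) = Mul(2, j, Pow(Add(-4, j), -1)))
Add(Mul(a, -97), Function('E')(15)) = Add(Mul(293, -97), Mul(2, 15, Pow(Add(-4, 15), -1))) = Add(-28421, Mul(2, 15, Pow(11, -1))) = Add(-28421, Mul(2, 15, Rational(1, 11))) = Add(-28421, Rational(30, 11)) = Rational(-312601, 11)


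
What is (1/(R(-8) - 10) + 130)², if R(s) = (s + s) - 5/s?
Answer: 696009924/41209 ≈ 16890.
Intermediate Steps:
R(s) = -5/s + 2*s (R(s) = 2*s - 5/s = -5/s + 2*s)
(1/(R(-8) - 10) + 130)² = (1/((-5/(-8) + 2*(-8)) - 10) + 130)² = (1/((-5*(-⅛) - 16) - 10) + 130)² = (1/((5/8 - 16) - 10) + 130)² = (1/(-123/8 - 10) + 130)² = (1/(-203/8) + 130)² = (-8/203 + 130)² = (26382/203)² = 696009924/41209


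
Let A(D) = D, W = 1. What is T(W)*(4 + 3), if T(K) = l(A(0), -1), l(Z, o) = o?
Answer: -7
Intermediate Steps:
T(K) = -1
T(W)*(4 + 3) = -(4 + 3) = -1*7 = -7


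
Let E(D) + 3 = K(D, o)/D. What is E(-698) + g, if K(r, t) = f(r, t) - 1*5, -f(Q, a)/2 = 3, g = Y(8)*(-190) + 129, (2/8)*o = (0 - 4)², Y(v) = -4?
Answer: 618439/698 ≈ 886.02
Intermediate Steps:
o = 64 (o = 4*(0 - 4)² = 4*(-4)² = 4*16 = 64)
g = 889 (g = -4*(-190) + 129 = 760 + 129 = 889)
f(Q, a) = -6 (f(Q, a) = -2*3 = -6)
K(r, t) = -11 (K(r, t) = -6 - 1*5 = -6 - 5 = -11)
E(D) = -3 - 11/D
E(-698) + g = (-3 - 11/(-698)) + 889 = (-3 - 11*(-1/698)) + 889 = (-3 + 11/698) + 889 = -2083/698 + 889 = 618439/698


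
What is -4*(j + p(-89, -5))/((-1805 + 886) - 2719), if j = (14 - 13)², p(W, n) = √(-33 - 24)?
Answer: 2/1819 + 2*I*√57/1819 ≈ 0.0010995 + 0.0083011*I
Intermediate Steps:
p(W, n) = I*√57 (p(W, n) = √(-57) = I*√57)
j = 1 (j = 1² = 1)
-4*(j + p(-89, -5))/((-1805 + 886) - 2719) = -4*(1 + I*√57)/((-1805 + 886) - 2719) = -4*(1 + I*√57)/(-919 - 2719) = -4*(1 + I*√57)/(-3638) = -4*(1 + I*√57)*(-1)/3638 = -4*(-1/3638 - I*√57/3638) = 2/1819 + 2*I*√57/1819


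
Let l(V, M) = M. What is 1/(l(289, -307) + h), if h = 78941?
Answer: 1/78634 ≈ 1.2717e-5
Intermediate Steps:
1/(l(289, -307) + h) = 1/(-307 + 78941) = 1/78634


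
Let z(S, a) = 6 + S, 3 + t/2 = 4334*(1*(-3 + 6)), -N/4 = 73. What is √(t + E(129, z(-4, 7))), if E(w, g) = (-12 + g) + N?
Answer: 4*√1606 ≈ 160.30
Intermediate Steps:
N = -292 (N = -4*73 = -292)
t = 25998 (t = -6 + 2*(4334*(1*(-3 + 6))) = -6 + 2*(4334*(1*3)) = -6 + 2*(4334*3) = -6 + 2*13002 = -6 + 26004 = 25998)
E(w, g) = -304 + g (E(w, g) = (-12 + g) - 292 = -304 + g)
√(t + E(129, z(-4, 7))) = √(25998 + (-304 + (6 - 4))) = √(25998 + (-304 + 2)) = √(25998 - 302) = √25696 = 4*√1606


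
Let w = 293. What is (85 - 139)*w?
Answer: -15822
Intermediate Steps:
(85 - 139)*w = (85 - 139)*293 = -54*293 = -15822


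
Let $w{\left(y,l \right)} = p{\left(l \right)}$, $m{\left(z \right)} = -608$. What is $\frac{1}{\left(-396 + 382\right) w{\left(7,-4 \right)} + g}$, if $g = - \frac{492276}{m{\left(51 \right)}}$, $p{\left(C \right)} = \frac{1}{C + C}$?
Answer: $\frac{152}{123335} \approx 0.0012324$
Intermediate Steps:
$p{\left(C \right)} = \frac{1}{2 C}$
$w{\left(y,l \right)} = \frac{1}{2 l}$
$g = \frac{123069}{152}$ ($g = - \frac{492276}{-608} = \left(-492276\right) \left(- \frac{1}{608}\right) = \frac{123069}{152} \approx 809.66$)
$\frac{1}{\left(-396 + 382\right) w{\left(7,-4 \right)} + g} = \frac{1}{\left(-396 + 382\right) \frac{1}{2 \left(-4\right)} + \frac{123069}{152}} = \frac{1}{- 14 \cdot \frac{1}{2} \left(- \frac{1}{4}\right) + \frac{123069}{152}} = \frac{1}{\left(-14\right) \left(- \frac{1}{8}\right) + \frac{123069}{152}} = \frac{1}{\frac{7}{4} + \frac{123069}{152}} = \frac{1}{\frac{123335}{152}} = \frac{152}{123335}$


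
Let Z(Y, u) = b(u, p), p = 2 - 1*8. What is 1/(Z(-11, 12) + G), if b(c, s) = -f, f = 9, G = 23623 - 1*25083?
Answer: -1/1469 ≈ -0.00068074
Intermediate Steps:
p = -6 (p = 2 - 8 = -6)
G = -1460 (G = 23623 - 25083 = -1460)
b(c, s) = -9 (b(c, s) = -1*9 = -9)
Z(Y, u) = -9
1/(Z(-11, 12) + G) = 1/(-9 - 1460) = 1/(-1469) = -1/1469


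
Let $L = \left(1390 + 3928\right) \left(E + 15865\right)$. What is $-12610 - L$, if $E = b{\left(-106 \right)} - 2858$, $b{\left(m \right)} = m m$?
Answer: $-128936884$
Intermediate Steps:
$b{\left(m \right)} = m^{2}$
$E = 8378$ ($E = \left(-106\right)^{2} - 2858 = 11236 - 2858 = 8378$)
$L = 128924274$ ($L = \left(1390 + 3928\right) \left(8378 + 15865\right) = 5318 \cdot 24243 = 128924274$)
$-12610 - L = -12610 - 128924274 = -128936884$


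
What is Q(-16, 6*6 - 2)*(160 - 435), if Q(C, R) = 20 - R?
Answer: 3850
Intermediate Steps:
Q(-16, 6*6 - 2)*(160 - 435) = (20 - (6*6 - 2))*(160 - 435) = (20 - (36 - 2))*(-275) = (20 - 1*34)*(-275) = (20 - 34)*(-275) = -14*(-275) = 3850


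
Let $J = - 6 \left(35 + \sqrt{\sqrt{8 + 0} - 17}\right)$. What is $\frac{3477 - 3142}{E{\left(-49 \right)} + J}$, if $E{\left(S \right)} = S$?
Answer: $- \frac{335}{259 + 6 i \sqrt{17 - 2 \sqrt{2}}} \approx -1.2837 + 0.11195 i$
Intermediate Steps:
$J = -210 - 6 \sqrt{-17 + 2 \sqrt{2}}$ ($J = - 6 \left(35 + \sqrt{\sqrt{8} - 17}\right) = - 6 \left(35 + \sqrt{2 \sqrt{2} - 17}\right) = - 6 \left(35 + \sqrt{-17 + 2 \sqrt{2}}\right) = -210 - 6 \sqrt{-17 + 2 \sqrt{2}} \approx -210.0 - 22.587 i$)
$\frac{3477 - 3142}{E{\left(-49 \right)} + J} = \frac{3477 - 3142}{-49 - \left(210 + 6 i \sqrt{17 - 2 \sqrt{2}}\right)} = \frac{335}{-259 - 6 i \sqrt{17 - 2 \sqrt{2}}}$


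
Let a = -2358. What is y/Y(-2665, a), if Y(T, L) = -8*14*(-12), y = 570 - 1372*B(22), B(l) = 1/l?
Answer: 349/924 ≈ 0.37771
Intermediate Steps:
y = 5584/11 (y = 570 - 1372/22 = 570 - 1372*1/22 = 570 - 686/11 = 5584/11 ≈ 507.64)
Y(T, L) = 1344 (Y(T, L) = -112*(-12) = 1344)
y/Y(-2665, a) = (5584/11)/1344 = (5584/11)*(1/1344) = 349/924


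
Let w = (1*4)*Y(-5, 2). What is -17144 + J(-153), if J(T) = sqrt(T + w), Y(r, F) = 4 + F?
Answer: -17144 + I*sqrt(129) ≈ -17144.0 + 11.358*I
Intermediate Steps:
w = 24 (w = (1*4)*(4 + 2) = 4*6 = 24)
J(T) = sqrt(24 + T) (J(T) = sqrt(T + 24) = sqrt(24 + T))
-17144 + J(-153) = -17144 + sqrt(24 - 153) = -17144 + sqrt(-129) = -17144 + I*sqrt(129)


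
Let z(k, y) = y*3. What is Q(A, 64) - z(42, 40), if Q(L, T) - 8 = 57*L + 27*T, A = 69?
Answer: 5549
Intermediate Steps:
z(k, y) = 3*y
Q(L, T) = 8 + 27*T + 57*L (Q(L, T) = 8 + (57*L + 27*T) = 8 + (27*T + 57*L) = 8 + 27*T + 57*L)
Q(A, 64) - z(42, 40) = (8 + 27*64 + 57*69) - 3*40 = (8 + 1728 + 3933) - 1*120 = 5669 - 120 = 5549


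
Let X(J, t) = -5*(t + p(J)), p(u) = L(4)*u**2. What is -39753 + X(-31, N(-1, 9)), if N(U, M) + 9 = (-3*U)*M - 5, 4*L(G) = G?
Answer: -44623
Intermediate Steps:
L(G) = G/4
p(u) = u**2 (p(u) = ((1/4)*4)*u**2 = 1*u**2 = u**2)
N(U, M) = -14 - 3*M*U (N(U, M) = -9 + ((-3*U)*M - 5) = -9 + (-3*M*U - 5) = -9 + (-5 - 3*M*U) = -14 - 3*M*U)
X(J, t) = -5*t - 5*J**2 (X(J, t) = -5*(t + J**2) = -5*t - 5*J**2)
-39753 + X(-31, N(-1, 9)) = -39753 + (-5*(-14 - 3*9*(-1)) - 5*(-31)**2) = -39753 + (-5*(-14 + 27) - 5*961) = -39753 + (-5*13 - 4805) = -39753 + (-65 - 4805) = -39753 - 4870 = -44623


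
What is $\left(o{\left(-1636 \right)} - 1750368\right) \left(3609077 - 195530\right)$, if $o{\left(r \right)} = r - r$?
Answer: $-5974963435296$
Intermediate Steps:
$o{\left(r \right)} = 0$
$\left(o{\left(-1636 \right)} - 1750368\right) \left(3609077 - 195530\right) = \left(0 - 1750368\right) \left(3609077 - 195530\right) = \left(-1750368\right) 3413547 = -5974963435296$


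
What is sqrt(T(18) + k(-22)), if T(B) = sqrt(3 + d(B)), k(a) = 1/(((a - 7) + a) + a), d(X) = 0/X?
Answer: sqrt(-73 + 5329*sqrt(3))/73 ≈ 1.3109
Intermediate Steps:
d(X) = 0
k(a) = 1/(-7 + 3*a) (k(a) = 1/(((-7 + a) + a) + a) = 1/((-7 + 2*a) + a) = 1/(-7 + 3*a))
T(B) = sqrt(3) (T(B) = sqrt(3 + 0) = sqrt(3))
sqrt(T(18) + k(-22)) = sqrt(sqrt(3) + 1/(-7 + 3*(-22))) = sqrt(sqrt(3) + 1/(-7 - 66)) = sqrt(sqrt(3) + 1/(-73)) = sqrt(sqrt(3) - 1/73) = sqrt(-1/73 + sqrt(3))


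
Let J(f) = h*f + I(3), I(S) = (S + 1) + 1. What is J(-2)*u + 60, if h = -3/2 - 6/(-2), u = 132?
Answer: 324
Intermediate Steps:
I(S) = 2 + S (I(S) = (1 + S) + 1 = 2 + S)
h = 3/2 (h = -3*1/2 - 6*(-1/2) = -3/2 + 3 = 3/2 ≈ 1.5000)
J(f) = 5 + 3*f/2 (J(f) = 3*f/2 + (2 + 3) = 3*f/2 + 5 = 5 + 3*f/2)
J(-2)*u + 60 = (5 + (3/2)*(-2))*132 + 60 = (5 - 3)*132 + 60 = 2*132 + 60 = 264 + 60 = 324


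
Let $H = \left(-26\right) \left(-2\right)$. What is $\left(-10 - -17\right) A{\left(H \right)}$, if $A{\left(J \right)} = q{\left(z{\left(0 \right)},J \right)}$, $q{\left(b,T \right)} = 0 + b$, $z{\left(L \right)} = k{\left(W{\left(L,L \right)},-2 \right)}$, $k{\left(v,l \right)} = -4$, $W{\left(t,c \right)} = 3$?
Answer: $-28$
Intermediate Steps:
$z{\left(L \right)} = -4$
$q{\left(b,T \right)} = b$
$H = 52$
$A{\left(J \right)} = -4$
$\left(-10 - -17\right) A{\left(H \right)} = \left(-10 - -17\right) \left(-4\right) = \left(-10 + 17\right) \left(-4\right) = 7 \left(-4\right) = -28$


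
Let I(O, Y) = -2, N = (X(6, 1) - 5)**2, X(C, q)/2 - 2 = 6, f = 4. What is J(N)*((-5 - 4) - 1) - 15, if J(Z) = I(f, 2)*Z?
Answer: 2405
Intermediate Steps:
X(C, q) = 16 (X(C, q) = 4 + 2*6 = 4 + 12 = 16)
N = 121 (N = (16 - 5)**2 = 11**2 = 121)
J(Z) = -2*Z
J(N)*((-5 - 4) - 1) - 15 = (-2*121)*((-5 - 4) - 1) - 15 = -242*(-9 - 1) - 15 = -242*(-10) - 15 = 2420 - 15 = 2405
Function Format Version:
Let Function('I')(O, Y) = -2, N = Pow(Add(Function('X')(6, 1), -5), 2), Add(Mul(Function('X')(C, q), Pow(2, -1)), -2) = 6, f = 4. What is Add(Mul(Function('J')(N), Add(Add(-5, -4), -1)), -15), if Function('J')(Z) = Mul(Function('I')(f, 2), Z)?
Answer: 2405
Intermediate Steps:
Function('X')(C, q) = 16 (Function('X')(C, q) = Add(4, Mul(2, 6)) = Add(4, 12) = 16)
N = 121 (N = Pow(Add(16, -5), 2) = Pow(11, 2) = 121)
Function('J')(Z) = Mul(-2, Z)
Add(Mul(Function('J')(N), Add(Add(-5, -4), -1)), -15) = Add(Mul(Mul(-2, 121), Add(Add(-5, -4), -1)), -15) = Add(Mul(-242, Add(-9, -1)), -15) = Add(Mul(-242, -10), -15) = Add(2420, -15) = 2405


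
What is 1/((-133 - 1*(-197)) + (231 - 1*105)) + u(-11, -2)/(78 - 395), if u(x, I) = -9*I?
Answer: -3103/60230 ≈ -0.051519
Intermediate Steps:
1/((-133 - 1*(-197)) + (231 - 1*105)) + u(-11, -2)/(78 - 395) = 1/((-133 - 1*(-197)) + (231 - 1*105)) + (-9*(-2))/(78 - 395) = 1/((-133 + 197) + (231 - 105)) + 18/(-317) = 1/(64 + 126) + 18*(-1/317) = 1/190 - 18/317 = -3103/60230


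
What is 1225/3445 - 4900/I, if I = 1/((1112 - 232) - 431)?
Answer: -1515868655/689 ≈ -2.2001e+6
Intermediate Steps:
I = 1/449 (I = 1/(880 - 431) = 1/449 ≈ 0.0022272)
1225/3445 - 4900/I = 1225/3445 - 4900/1/449 = 1225*(1/3445) - 4900*449 = 245/689 - 2200100 = -1515868655/689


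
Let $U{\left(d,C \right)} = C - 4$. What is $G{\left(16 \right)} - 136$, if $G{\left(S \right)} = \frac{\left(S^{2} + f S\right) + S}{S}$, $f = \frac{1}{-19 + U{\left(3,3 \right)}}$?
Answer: $- \frac{2381}{20} \approx -119.05$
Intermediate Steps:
$U{\left(d,C \right)} = -4 + C$ ($U{\left(d,C \right)} = C - 4 = -4 + C$)
$f = - \frac{1}{20}$ ($f = \frac{1}{-19 + \left(-4 + 3\right)} = \frac{1}{-19 - 1} = \frac{1}{-20} = - \frac{1}{20} \approx -0.05$)
$G{\left(S \right)} = \frac{S^{2} + \frac{19 S}{20}}{S}$ ($G{\left(S \right)} = \frac{\left(S^{2} - \frac{S}{20}\right) + S}{S} = \frac{S^{2} + \frac{19 S}{20}}{S}$)
$G{\left(16 \right)} - 136 = \left(\frac{19}{20} + 16\right) - 136 = \frac{339}{20} - 136 = - \frac{2381}{20}$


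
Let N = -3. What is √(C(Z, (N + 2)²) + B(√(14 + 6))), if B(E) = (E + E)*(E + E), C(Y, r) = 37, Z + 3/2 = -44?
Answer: 3*√13 ≈ 10.817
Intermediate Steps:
Z = -91/2 (Z = -3/2 - 44 = -91/2 ≈ -45.500)
B(E) = 4*E² (B(E) = (2*E)*(2*E) = 4*E²)
√(C(Z, (N + 2)²) + B(√(14 + 6))) = √(37 + 4*(√(14 + 6))²) = √(37 + 4*(√20)²) = √(37 + 4*(2*√5)²) = √(37 + 4*20) = √(37 + 80) = √117 = 3*√13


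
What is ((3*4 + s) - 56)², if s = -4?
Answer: 2304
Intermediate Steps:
((3*4 + s) - 56)² = ((3*4 - 4) - 56)² = ((12 - 4) - 56)² = (8 - 56)² = (-48)² = 2304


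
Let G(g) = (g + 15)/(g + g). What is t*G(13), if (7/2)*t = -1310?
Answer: -5240/13 ≈ -403.08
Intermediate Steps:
t = -2620/7 (t = (2/7)*(-1310) = -2620/7 ≈ -374.29)
G(g) = (15 + g)/(2*g) (G(g) = (15 + g)/((2*g)) = (15 + g)*(1/(2*g)) = (15 + g)/(2*g))
t*G(13) = -1310*(15 + 13)/(7*13) = -1310*28/(7*13) = -2620/7*14/13 = -5240/13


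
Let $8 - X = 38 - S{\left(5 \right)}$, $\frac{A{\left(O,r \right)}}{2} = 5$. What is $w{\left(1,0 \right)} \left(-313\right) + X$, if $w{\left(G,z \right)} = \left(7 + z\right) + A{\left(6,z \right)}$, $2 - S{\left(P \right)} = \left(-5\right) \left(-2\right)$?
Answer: $-5359$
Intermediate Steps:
$S{\left(P \right)} = -8$ ($S{\left(P \right)} = 2 - \left(-5\right) \left(-2\right) = 2 - 10 = -8$)
$A{\left(O,r \right)} = 10$ ($A{\left(O,r \right)} = 2 \cdot 5 = 10$)
$w{\left(G,z \right)} = 17 + z$ ($w{\left(G,z \right)} = \left(7 + z\right) + 10 = 17 + z$)
$X = -38$ ($X = 8 - \left(38 - -8\right) = 8 - \left(38 + 8\right) = 8 - 46 = -38$)
$w{\left(1,0 \right)} \left(-313\right) + X = \left(17 + 0\right) \left(-313\right) - 38 = 17 \left(-313\right) - 38 = -5321 - 38 = -5359$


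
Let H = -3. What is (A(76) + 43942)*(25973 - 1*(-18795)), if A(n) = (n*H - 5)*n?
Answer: 1174443712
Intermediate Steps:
A(n) = n*(-5 - 3*n) (A(n) = (n*(-3) - 5)*n = (-3*n - 5)*n = (-5 - 3*n)*n = n*(-5 - 3*n))
(A(76) + 43942)*(25973 - 1*(-18795)) = (-1*76*(5 + 3*76) + 43942)*(25973 - 1*(-18795)) = (-1*76*(5 + 228) + 43942)*(25973 + 18795) = (-1*76*233 + 43942)*44768 = (-17708 + 43942)*44768 = 26234*44768 = 1174443712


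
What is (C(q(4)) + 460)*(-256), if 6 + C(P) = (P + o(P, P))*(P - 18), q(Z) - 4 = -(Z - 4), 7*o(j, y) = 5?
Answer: -99328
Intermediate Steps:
o(j, y) = 5/7 (o(j, y) = (1/7)*5 = 5/7)
q(Z) = 8 - Z (q(Z) = 4 - (Z - 4) = 4 - (-4 + Z) = 4 + (4 - Z) = 8 - Z)
C(P) = -6 + (-18 + P)*(5/7 + P) (C(P) = -6 + (P + 5/7)*(P - 18) = -6 + (5/7 + P)*(-18 + P) = -6 + (-18 + P)*(5/7 + P))
(C(q(4)) + 460)*(-256) = ((-132/7 + (8 - 1*4)**2 - 121*(8 - 1*4)/7) + 460)*(-256) = ((-132/7 + (8 - 4)**2 - 121*(8 - 4)/7) + 460)*(-256) = ((-132/7 + 4**2 - 121/7*4) + 460)*(-256) = ((-132/7 + 16 - 484/7) + 460)*(-256) = (-72 + 460)*(-256) = 388*(-256) = -99328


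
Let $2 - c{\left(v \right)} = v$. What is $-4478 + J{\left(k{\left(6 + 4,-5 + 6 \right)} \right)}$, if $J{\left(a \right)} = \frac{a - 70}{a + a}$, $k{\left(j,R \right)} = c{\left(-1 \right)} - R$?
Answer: $-4495$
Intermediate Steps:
$c{\left(v \right)} = 2 - v$
$k{\left(j,R \right)} = 3 - R$ ($k{\left(j,R \right)} = \left(2 - -1\right) - R = \left(2 + 1\right) - R = 3 - R$)
$J{\left(a \right)} = \frac{-70 + a}{2 a}$
$-4478 + J{\left(k{\left(6 + 4,-5 + 6 \right)} \right)} = -4478 + \frac{-70 + \left(3 - \left(-5 + 6\right)\right)}{2 \left(3 - \left(-5 + 6\right)\right)} = -4478 + \frac{-70 + \left(3 - 1\right)}{2 \left(3 - 1\right)} = -4478 + \frac{-70 + 2}{2 \cdot 2} = -4478 + \frac{1}{2} \cdot \frac{1}{2} \left(-68\right) = -4478 - 17 = -4495$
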